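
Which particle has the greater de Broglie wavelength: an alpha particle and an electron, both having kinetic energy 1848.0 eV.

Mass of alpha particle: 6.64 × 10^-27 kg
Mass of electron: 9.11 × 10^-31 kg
The electron has the longer wavelength.

Using λ = h/√(2mKE):

For alpha particle: λ₁ = h/√(2m₁KE) = 3.34 × 10^-13 m
For electron: λ₂ = h/√(2m₂KE) = 2.85 × 10^-11 m

Since λ ∝ 1/√m at constant kinetic energy, the lighter particle has the longer wavelength.

The electron has the longer de Broglie wavelength.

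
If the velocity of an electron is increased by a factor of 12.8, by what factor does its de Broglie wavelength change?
The wavelength decreases by a factor of 12.8.

From λ = h/(mv), the wavelength is inversely proportional to velocity:

λ ∝ 1/v

If v → 12.8v, then λ → λ/12.8

When velocity is increased by a factor of 12.8, the wavelength decreases by a factor of 12.8.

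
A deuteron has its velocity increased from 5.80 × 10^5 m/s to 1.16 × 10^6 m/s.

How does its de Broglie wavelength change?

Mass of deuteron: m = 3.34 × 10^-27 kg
The wavelength decreases by a factor of 2.

Using λ = h/(mv):

Initial wavelength: λ₁ = h/(mv₁) = 3.42 × 10^-13 m
Final wavelength: λ₂ = h/(mv₂) = 1.71 × 10^-13 m

Since λ ∝ 1/v, when velocity increases by a factor of 2, the wavelength decreases by a factor of 2.

λ₂/λ₁ = v₁/v₂ = 1/2

The wavelength decreases by a factor of 2.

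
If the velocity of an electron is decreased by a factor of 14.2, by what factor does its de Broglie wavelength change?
The wavelength increases by a factor of 14.2.

From λ = h/(mv), the wavelength is inversely proportional to velocity:

λ ∝ 1/v

If v → v/14.2, then λ → 14.2λ

When velocity is decreased by a factor of 14.2, the wavelength increases by a factor of 14.2.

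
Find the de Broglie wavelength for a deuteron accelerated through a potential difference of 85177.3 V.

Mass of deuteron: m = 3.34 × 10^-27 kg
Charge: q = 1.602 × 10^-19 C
6.94 × 10^-14 m

When a particle is accelerated through voltage V, it gains kinetic energy KE = qV.

The de Broglie wavelength is then λ = h/√(2mqV):

λ = h/√(2mqV)
λ = (6.626 × 10^-34 J·s) / √(2 × 3.34 × 10^-27 kg × 1.602 × 10^-19 C × 85177.3 V)
λ = 6.94 × 10^-14 m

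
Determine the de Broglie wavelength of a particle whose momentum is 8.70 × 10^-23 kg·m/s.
7.62 × 10^-12 m

Using the de Broglie relation λ = h/p:

λ = h/p
λ = (6.626 × 10^-34 J·s) / (8.70 × 10^-23 kg·m/s)
λ = 7.62 × 10^-12 m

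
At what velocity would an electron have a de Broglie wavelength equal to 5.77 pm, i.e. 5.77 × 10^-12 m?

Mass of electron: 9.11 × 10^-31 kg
1.26 × 10^8 m/s

From λ = h/(mv), solve for v:

v = h/(mλ)
v = (6.626 × 10^-34 J·s) / (9.11 × 10^-31 kg × 5.77 × 10^-12 m)
v = 1.26 × 10^8 m/s

Note: This velocity is 42.0% of the speed of light, so relativistic corrections would be needed for a more accurate calculation.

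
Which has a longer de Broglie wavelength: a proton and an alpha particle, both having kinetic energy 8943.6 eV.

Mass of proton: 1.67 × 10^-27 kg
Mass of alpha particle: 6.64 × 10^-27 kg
The proton has the longer wavelength.

Using λ = h/√(2mKE):

For proton: λ₁ = h/√(2m₁KE) = 3.03 × 10^-13 m
For alpha particle: λ₂ = h/√(2m₂KE) = 1.52 × 10^-13 m

Since λ ∝ 1/√m at constant kinetic energy, the lighter particle has the longer wavelength.

The proton has the longer de Broglie wavelength.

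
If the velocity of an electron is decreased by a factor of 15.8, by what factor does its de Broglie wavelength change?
The wavelength increases by a factor of 15.8.

From λ = h/(mv), the wavelength is inversely proportional to velocity:

λ ∝ 1/v

If v → v/15.8, then λ → 15.8λ

When velocity is decreased by a factor of 15.8, the wavelength increases by a factor of 15.8.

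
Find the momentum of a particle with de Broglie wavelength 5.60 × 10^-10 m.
1.18 × 10^-24 kg·m/s

From the de Broglie relation λ = h/p, we solve for p:

p = h/λ
p = (6.626 × 10^-34 J·s) / (5.60 × 10^-10 m)
p = 1.18 × 10^-24 kg·m/s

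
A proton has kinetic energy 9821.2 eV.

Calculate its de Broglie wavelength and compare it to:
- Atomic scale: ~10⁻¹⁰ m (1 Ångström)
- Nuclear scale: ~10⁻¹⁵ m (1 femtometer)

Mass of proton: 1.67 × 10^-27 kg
λ = 2.89 × 10^-13 m, which is between nuclear and atomic scales.

Using λ = h/√(2mKE):

KE = 9821.2 eV = 1.574 × 10^-15 J

λ = h/√(2mKE)
λ = (6.626 × 10^-34 J·s) / √(2 × 1.67 × 10^-27 kg × 1.574 × 10^-15 J)
λ = 2.89 × 10^-13 m

Comparison:
- Atomic scale (10⁻¹⁰ m): λ is 0.0029× this size
- Nuclear scale (10⁻¹⁵ m): λ is 2.9e+02× this size

The wavelength is between nuclear and atomic scales.

This wavelength is appropriate for probing atomic structure but too large for nuclear physics experiments.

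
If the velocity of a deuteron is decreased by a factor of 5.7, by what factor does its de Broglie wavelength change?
The wavelength increases by a factor of 5.7.

From λ = h/(mv), the wavelength is inversely proportional to velocity:

λ ∝ 1/v

If v → v/5.7, then λ → 5.7λ

When velocity is decreased by a factor of 5.7, the wavelength increases by a factor of 5.7.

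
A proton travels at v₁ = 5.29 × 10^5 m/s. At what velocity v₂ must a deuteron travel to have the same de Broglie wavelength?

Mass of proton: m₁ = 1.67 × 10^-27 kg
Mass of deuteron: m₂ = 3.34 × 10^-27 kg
v₂ = 2.64 × 10^5 m/s

For equal de Broglie wavelengths: λ₁ = λ₂

h/(m₁v₁) = h/(m₂v₂)
m₁v₁ = m₂v₂
v₂ = v₁ · (m₁/m₂)

v₂ = 5.29 × 10^5 m/s × (1.67 × 10^-27 kg / 3.34 × 10^-27 kg)
v₂ = 2.64 × 10^5 m/s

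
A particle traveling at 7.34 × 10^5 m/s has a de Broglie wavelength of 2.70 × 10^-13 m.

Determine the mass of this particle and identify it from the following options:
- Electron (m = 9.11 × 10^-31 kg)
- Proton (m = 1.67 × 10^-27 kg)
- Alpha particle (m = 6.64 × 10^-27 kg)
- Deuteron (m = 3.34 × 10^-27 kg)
The particle is a deuteron.

From λ = h/(mv), solve for mass:

m = h/(λv)
m = (6.626 × 10^-34 J·s) / (2.70 × 10^-13 m × 7.34 × 10^5 m/s)
m = 3.34 × 10^-27 kg

Comparing with the listed masses, this is closest to a deuteron.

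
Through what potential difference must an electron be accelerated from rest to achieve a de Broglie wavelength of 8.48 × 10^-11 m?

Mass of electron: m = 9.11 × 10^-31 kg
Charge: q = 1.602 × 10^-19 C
209 V

From λ = h/√(2mqV), we solve for V:

λ² = h²/(2mqV)
V = h²/(2mqλ²)
V = (6.626 × 10^-34 J·s)² / (2 × 9.11 × 10^-31 kg × 1.602 × 10^-19 C × (8.48 × 10^-11 m)²)
V = 209 V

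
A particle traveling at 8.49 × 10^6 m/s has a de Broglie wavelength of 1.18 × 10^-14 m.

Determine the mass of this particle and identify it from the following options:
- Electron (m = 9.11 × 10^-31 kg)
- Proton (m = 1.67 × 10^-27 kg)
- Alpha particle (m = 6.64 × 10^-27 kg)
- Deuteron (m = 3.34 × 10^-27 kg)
The particle is an alpha particle.

From λ = h/(mv), solve for mass:

m = h/(λv)
m = (6.626 × 10^-34 J·s) / (1.18 × 10^-14 m × 8.49 × 10^6 m/s)
m = 6.61 × 10^-27 kg

Comparing with the listed masses, this is closest to an alpha particle.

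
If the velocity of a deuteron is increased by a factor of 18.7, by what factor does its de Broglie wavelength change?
The wavelength decreases by a factor of 18.7.

From λ = h/(mv), the wavelength is inversely proportional to velocity:

λ ∝ 1/v

If v → 18.7v, then λ → λ/18.7

When velocity is increased by a factor of 18.7, the wavelength decreases by a factor of 18.7.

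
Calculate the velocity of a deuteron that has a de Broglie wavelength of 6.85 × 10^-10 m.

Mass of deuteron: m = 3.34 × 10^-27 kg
2.90 × 10^2 m/s

From the de Broglie relation λ = h/(mv), we solve for v:

v = h/(mλ)
v = (6.626 × 10^-34 J·s) / (3.34 × 10^-27 kg × 6.85 × 10^-10 m)
v = 2.90 × 10^2 m/s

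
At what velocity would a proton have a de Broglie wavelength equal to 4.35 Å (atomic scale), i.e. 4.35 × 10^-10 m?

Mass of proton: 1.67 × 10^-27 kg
9.12 × 10^2 m/s

From λ = h/(mv), solve for v:

v = h/(mλ)
v = (6.626 × 10^-34 J·s) / (1.67 × 10^-27 kg × 4.35 × 10^-10 m)
v = 9.12 × 10^2 m/s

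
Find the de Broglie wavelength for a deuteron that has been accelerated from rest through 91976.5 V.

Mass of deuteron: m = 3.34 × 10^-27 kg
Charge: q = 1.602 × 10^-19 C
6.68 × 10^-14 m

When a particle is accelerated through voltage V, it gains kinetic energy KE = qV.

The de Broglie wavelength is then λ = h/√(2mqV):

λ = h/√(2mqV)
λ = (6.626 × 10^-34 J·s) / √(2 × 3.34 × 10^-27 kg × 1.602 × 10^-19 C × 91976.5 V)
λ = 6.68 × 10^-14 m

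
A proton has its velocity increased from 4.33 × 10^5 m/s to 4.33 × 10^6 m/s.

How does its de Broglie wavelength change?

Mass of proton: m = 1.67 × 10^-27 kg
The wavelength decreases by a factor of 10.

Using λ = h/(mv):

Initial wavelength: λ₁ = h/(mv₁) = 9.16 × 10^-13 m
Final wavelength: λ₂ = h/(mv₂) = 9.16 × 10^-14 m

Since λ ∝ 1/v, when velocity increases by a factor of 10, the wavelength decreases by a factor of 10.

λ₂/λ₁ = v₁/v₂ = 1/10

The wavelength decreases by a factor of 10.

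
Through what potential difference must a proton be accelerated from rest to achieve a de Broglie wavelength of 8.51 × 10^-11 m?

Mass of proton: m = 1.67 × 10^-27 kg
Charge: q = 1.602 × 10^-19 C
1.13 × 10^-1 V

From λ = h/√(2mqV), we solve for V:

λ² = h²/(2mqV)
V = h²/(2mqλ²)
V = (6.626 × 10^-34 J·s)² / (2 × 1.67 × 10^-27 kg × 1.602 × 10^-19 C × (8.51 × 10^-11 m)²)
V = 1.13 × 10^-1 V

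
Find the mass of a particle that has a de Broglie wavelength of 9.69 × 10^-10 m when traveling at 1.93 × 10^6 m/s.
3.54 × 10^-31 kg

From the de Broglie relation λ = h/(mv), we solve for m:

m = h/(λv)
m = (6.626 × 10^-34 J·s) / (9.69 × 10^-10 m × 1.93 × 10^6 m/s)
m = 3.54 × 10^-31 kg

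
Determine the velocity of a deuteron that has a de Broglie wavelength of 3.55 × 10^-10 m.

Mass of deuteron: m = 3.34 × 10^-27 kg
5.59 × 10^2 m/s

From the de Broglie relation λ = h/(mv), we solve for v:

v = h/(mλ)
v = (6.626 × 10^-34 J·s) / (3.34 × 10^-27 kg × 3.55 × 10^-10 m)
v = 5.59 × 10^2 m/s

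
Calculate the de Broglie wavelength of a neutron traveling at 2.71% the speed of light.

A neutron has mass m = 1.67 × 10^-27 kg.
4.88 × 10^-14 m

Using the de Broglie relation λ = h/(mv):

v = 2.71% × c = 8.124 × 10^6 m/s

λ = h/(mv)
λ = (6.626 × 10^-34 J·s) / (1.67 × 10^-27 kg × 8.124 × 10^6 m/s)
λ = 4.88 × 10^-14 m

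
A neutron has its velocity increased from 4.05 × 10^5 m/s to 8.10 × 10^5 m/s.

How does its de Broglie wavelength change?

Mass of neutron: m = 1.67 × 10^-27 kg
The wavelength decreases by a factor of 2.

Using λ = h/(mv):

Initial wavelength: λ₁ = h/(mv₁) = 9.80 × 10^-13 m
Final wavelength: λ₂ = h/(mv₂) = 4.90 × 10^-13 m

Since λ ∝ 1/v, when velocity increases by a factor of 2, the wavelength decreases by a factor of 2.

λ₂/λ₁ = v₁/v₂ = 1/2

The wavelength decreases by a factor of 2.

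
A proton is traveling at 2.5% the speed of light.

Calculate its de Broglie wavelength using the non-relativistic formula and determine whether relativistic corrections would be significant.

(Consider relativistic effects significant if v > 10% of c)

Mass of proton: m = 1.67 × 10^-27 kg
No, relativistic corrections are not needed.

Using the non-relativistic de Broglie formula λ = h/(mv):

v = 2.5% × c = 7.495 × 10^6 m/s

λ = h/(mv)
λ = (6.626 × 10^-34 J·s) / (1.67 × 10^-27 kg × 7.495 × 10^6 m/s)
λ = 5.29 × 10^-14 m

Since v = 2.5% of c < 10% of c, relativistic corrections are NOT significant and this non-relativistic result is a good approximation.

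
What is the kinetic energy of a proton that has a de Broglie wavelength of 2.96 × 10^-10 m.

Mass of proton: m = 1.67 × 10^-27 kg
1.50 × 10^-21 J (or 9.36 × 10^-3 eV)

From λ = h/√(2mKE), we solve for KE:

λ² = h²/(2mKE)
KE = h²/(2mλ²)
KE = (6.626 × 10^-34 J·s)² / (2 × 1.67 × 10^-27 kg × (2.96 × 10^-10 m)²)
KE = 1.50 × 10^-21 J
KE = 9.36 × 10^-3 eV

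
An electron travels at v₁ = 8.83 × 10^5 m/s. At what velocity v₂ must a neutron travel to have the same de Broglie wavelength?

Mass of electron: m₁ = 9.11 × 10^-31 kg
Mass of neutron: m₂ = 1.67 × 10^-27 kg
v₂ = 4.82 × 10^2 m/s

For equal de Broglie wavelengths: λ₁ = λ₂

h/(m₁v₁) = h/(m₂v₂)
m₁v₁ = m₂v₂
v₂ = v₁ · (m₁/m₂)

v₂ = 8.83 × 10^5 m/s × (9.11 × 10^-31 kg / 1.67 × 10^-27 kg)
v₂ = 4.82 × 10^2 m/s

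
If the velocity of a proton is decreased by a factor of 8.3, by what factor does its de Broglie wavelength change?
The wavelength increases by a factor of 8.3.

From λ = h/(mv), the wavelength is inversely proportional to velocity:

λ ∝ 1/v

If v → v/8.3, then λ → 8.3λ

When velocity is decreased by a factor of 8.3, the wavelength increases by a factor of 8.3.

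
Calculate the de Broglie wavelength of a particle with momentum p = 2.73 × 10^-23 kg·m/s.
2.43 × 10^-11 m

Using the de Broglie relation λ = h/p:

λ = h/p
λ = (6.626 × 10^-34 J·s) / (2.73 × 10^-23 kg·m/s)
λ = 2.43 × 10^-11 m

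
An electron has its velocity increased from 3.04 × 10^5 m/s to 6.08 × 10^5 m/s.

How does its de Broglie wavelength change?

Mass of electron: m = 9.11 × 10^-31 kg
The wavelength decreases by a factor of 2.

Using λ = h/(mv):

Initial wavelength: λ₁ = h/(mv₁) = 2.39 × 10^-9 m
Final wavelength: λ₂ = h/(mv₂) = 1.20 × 10^-9 m

Since λ ∝ 1/v, when velocity increases by a factor of 2, the wavelength decreases by a factor of 2.

λ₂/λ₁ = v₁/v₂ = 1/2

The wavelength decreases by a factor of 2.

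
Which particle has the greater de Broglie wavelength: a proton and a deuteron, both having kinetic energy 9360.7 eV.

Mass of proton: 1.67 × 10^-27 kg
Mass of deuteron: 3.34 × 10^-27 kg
The proton has the longer wavelength.

Using λ = h/√(2mKE):

For proton: λ₁ = h/√(2m₁KE) = 2.96 × 10^-13 m
For deuteron: λ₂ = h/√(2m₂KE) = 2.09 × 10^-13 m

Since λ ∝ 1/√m at constant kinetic energy, the lighter particle has the longer wavelength.

The proton has the longer de Broglie wavelength.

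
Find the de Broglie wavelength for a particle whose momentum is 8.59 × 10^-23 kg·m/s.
7.71 × 10^-12 m

Using the de Broglie relation λ = h/p:

λ = h/p
λ = (6.626 × 10^-34 J·s) / (8.59 × 10^-23 kg·m/s)
λ = 7.71 × 10^-12 m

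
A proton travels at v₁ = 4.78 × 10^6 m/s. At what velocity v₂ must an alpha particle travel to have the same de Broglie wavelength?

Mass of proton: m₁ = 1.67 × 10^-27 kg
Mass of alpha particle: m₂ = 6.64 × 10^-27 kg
v₂ = 1.20 × 10^6 m/s

For equal de Broglie wavelengths: λ₁ = λ₂

h/(m₁v₁) = h/(m₂v₂)
m₁v₁ = m₂v₂
v₂ = v₁ · (m₁/m₂)

v₂ = 4.78 × 10^6 m/s × (1.67 × 10^-27 kg / 6.64 × 10^-27 kg)
v₂ = 1.20 × 10^6 m/s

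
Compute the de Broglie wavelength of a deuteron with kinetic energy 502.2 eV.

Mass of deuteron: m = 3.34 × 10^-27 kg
9.04 × 10^-13 m

Using λ = h/√(2mKE):

First convert KE to Joules: KE = 502.2 eV = 8.046 × 10^-17 J

λ = h/√(2mKE)
λ = (6.626 × 10^-34 J·s) / √(2 × 3.34 × 10^-27 kg × 8.046 × 10^-17 J)
λ = 9.04 × 10^-13 m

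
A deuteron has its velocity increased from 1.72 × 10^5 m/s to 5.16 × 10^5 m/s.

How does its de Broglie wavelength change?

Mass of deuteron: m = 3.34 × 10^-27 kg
The wavelength decreases by a factor of 3.

Using λ = h/(mv):

Initial wavelength: λ₁ = h/(mv₁) = 1.15 × 10^-12 m
Final wavelength: λ₂ = h/(mv₂) = 3.84 × 10^-13 m

Since λ ∝ 1/v, when velocity increases by a factor of 3, the wavelength decreases by a factor of 3.

λ₂/λ₁ = v₁/v₂ = 1/3

The wavelength decreases by a factor of 3.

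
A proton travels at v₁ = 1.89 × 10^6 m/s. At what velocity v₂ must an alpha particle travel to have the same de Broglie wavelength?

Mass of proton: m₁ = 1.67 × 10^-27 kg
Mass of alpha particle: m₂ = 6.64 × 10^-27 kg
v₂ = 4.75 × 10^5 m/s

For equal de Broglie wavelengths: λ₁ = λ₂

h/(m₁v₁) = h/(m₂v₂)
m₁v₁ = m₂v₂
v₂ = v₁ · (m₁/m₂)

v₂ = 1.89 × 10^6 m/s × (1.67 × 10^-27 kg / 6.64 × 10^-27 kg)
v₂ = 4.75 × 10^5 m/s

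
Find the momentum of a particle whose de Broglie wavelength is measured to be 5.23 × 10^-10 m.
1.27 × 10^-24 kg·m/s

From the de Broglie relation λ = h/p, we solve for p:

p = h/λ
p = (6.626 × 10^-34 J·s) / (5.23 × 10^-10 m)
p = 1.27 × 10^-24 kg·m/s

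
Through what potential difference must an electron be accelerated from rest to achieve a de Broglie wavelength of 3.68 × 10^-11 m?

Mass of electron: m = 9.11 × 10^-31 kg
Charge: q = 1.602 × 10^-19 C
1.11 × 10^3 V

From λ = h/√(2mqV), we solve for V:

λ² = h²/(2mqV)
V = h²/(2mqλ²)
V = (6.626 × 10^-34 J·s)² / (2 × 9.11 × 10^-31 kg × 1.602 × 10^-19 C × (3.68 × 10^-11 m)²)
V = 1.11 × 10^3 V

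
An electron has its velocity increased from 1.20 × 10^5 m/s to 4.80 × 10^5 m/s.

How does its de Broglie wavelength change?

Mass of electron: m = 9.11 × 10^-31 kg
The wavelength decreases by a factor of 4.

Using λ = h/(mv):

Initial wavelength: λ₁ = h/(mv₁) = 6.06 × 10^-9 m
Final wavelength: λ₂ = h/(mv₂) = 1.52 × 10^-9 m

Since λ ∝ 1/v, when velocity increases by a factor of 4, the wavelength decreases by a factor of 4.

λ₂/λ₁ = v₁/v₂ = 1/4

The wavelength decreases by a factor of 4.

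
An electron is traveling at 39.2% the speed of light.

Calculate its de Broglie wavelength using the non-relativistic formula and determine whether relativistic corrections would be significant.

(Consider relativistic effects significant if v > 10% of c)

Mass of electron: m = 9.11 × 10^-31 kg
Yes, relativistic corrections are needed.

Using the non-relativistic de Broglie formula λ = h/(mv):

v = 39.2% × c = 1.175 × 10^8 m/s

λ = h/(mv)
λ = (6.626 × 10^-34 J·s) / (9.11 × 10^-31 kg × 1.175 × 10^8 m/s)
λ = 6.19 × 10^-12 m

Since v = 39.2% of c > 10% of c, relativistic corrections ARE significant and the actual wavelength would differ from this non-relativistic estimate.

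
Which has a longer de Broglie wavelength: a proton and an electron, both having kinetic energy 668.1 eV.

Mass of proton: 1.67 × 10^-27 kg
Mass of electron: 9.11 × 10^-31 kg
The electron has the longer wavelength.

Using λ = h/√(2mKE):

For proton: λ₁ = h/√(2m₁KE) = 1.11 × 10^-12 m
For electron: λ₂ = h/√(2m₂KE) = 4.74 × 10^-11 m

Since λ ∝ 1/√m at constant kinetic energy, the lighter particle has the longer wavelength.

The electron has the longer de Broglie wavelength.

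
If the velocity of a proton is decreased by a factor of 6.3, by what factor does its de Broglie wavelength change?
The wavelength increases by a factor of 6.3.

From λ = h/(mv), the wavelength is inversely proportional to velocity:

λ ∝ 1/v

If v → v/6.3, then λ → 6.3λ

When velocity is decreased by a factor of 6.3, the wavelength increases by a factor of 6.3.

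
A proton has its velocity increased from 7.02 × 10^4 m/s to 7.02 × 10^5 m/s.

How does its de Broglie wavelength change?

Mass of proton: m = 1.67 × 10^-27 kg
The wavelength decreases by a factor of 10.

Using λ = h/(mv):

Initial wavelength: λ₁ = h/(mv₁) = 5.65 × 10^-12 m
Final wavelength: λ₂ = h/(mv₂) = 5.65 × 10^-13 m

Since λ ∝ 1/v, when velocity increases by a factor of 10, the wavelength decreases by a factor of 10.

λ₂/λ₁ = v₁/v₂ = 1/10

The wavelength decreases by a factor of 10.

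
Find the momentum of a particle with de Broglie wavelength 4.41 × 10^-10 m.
1.50 × 10^-24 kg·m/s

From the de Broglie relation λ = h/p, we solve for p:

p = h/λ
p = (6.626 × 10^-34 J·s) / (4.41 × 10^-10 m)
p = 1.50 × 10^-24 kg·m/s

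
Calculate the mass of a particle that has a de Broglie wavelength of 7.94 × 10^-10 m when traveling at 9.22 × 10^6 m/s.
9.05 × 10^-32 kg

From the de Broglie relation λ = h/(mv), we solve for m:

m = h/(λv)
m = (6.626 × 10^-34 J·s) / (7.94 × 10^-10 m × 9.22 × 10^6 m/s)
m = 9.05 × 10^-32 kg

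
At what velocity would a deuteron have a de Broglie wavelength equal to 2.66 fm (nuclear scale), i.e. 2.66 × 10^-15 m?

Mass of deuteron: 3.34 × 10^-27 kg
7.46 × 10^7 m/s

From λ = h/(mv), solve for v:

v = h/(mλ)
v = (6.626 × 10^-34 J·s) / (3.34 × 10^-27 kg × 2.66 × 10^-15 m)
v = 7.46 × 10^7 m/s

Note: This velocity is 24.9% of the speed of light, so relativistic corrections would be needed for a more accurate calculation.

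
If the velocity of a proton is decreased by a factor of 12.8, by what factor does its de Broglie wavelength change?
The wavelength increases by a factor of 12.8.

From λ = h/(mv), the wavelength is inversely proportional to velocity:

λ ∝ 1/v

If v → v/12.8, then λ → 12.8λ

When velocity is decreased by a factor of 12.8, the wavelength increases by a factor of 12.8.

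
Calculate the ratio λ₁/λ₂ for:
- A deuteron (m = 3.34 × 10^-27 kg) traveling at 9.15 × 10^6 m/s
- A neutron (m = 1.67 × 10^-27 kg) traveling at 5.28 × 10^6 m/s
λ₁/λ₂ = 0.289

Using λ = h/(mv):

λ₁ = h/(m₁v₁) = 2.17 × 10^-14 m
λ₂ = h/(m₂v₂) = 7.51 × 10^-14 m

Ratio λ₁/λ₂ = (m₂v₂)/(m₁v₁)
         = (1.67 × 10^-27 kg × 5.28 × 10^6 m/s) / (3.34 × 10^-27 kg × 9.15 × 10^6 m/s)
         = 0.289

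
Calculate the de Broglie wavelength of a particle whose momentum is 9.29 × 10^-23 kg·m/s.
7.13 × 10^-12 m

Using the de Broglie relation λ = h/p:

λ = h/p
λ = (6.626 × 10^-34 J·s) / (9.29 × 10^-23 kg·m/s)
λ = 7.13 × 10^-12 m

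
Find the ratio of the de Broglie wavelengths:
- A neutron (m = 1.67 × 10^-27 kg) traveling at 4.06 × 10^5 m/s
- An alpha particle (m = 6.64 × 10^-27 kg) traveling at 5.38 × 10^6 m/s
λ₁/λ₂ = 52.7

Using λ = h/(mv):

λ₁ = h/(m₁v₁) = 9.77 × 10^-13 m
λ₂ = h/(m₂v₂) = 1.85 × 10^-14 m

Ratio λ₁/λ₂ = (m₂v₂)/(m₁v₁)
         = (6.64 × 10^-27 kg × 5.38 × 10^6 m/s) / (1.67 × 10^-27 kg × 4.06 × 10^5 m/s)
         = 52.7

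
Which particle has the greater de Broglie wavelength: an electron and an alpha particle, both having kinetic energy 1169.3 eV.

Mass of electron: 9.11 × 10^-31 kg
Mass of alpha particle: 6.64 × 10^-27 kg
The electron has the longer wavelength.

Using λ = h/√(2mKE):

For electron: λ₁ = h/√(2m₁KE) = 3.59 × 10^-11 m
For alpha particle: λ₂ = h/√(2m₂KE) = 4.20 × 10^-13 m

Since λ ∝ 1/√m at constant kinetic energy, the lighter particle has the longer wavelength.

The electron has the longer de Broglie wavelength.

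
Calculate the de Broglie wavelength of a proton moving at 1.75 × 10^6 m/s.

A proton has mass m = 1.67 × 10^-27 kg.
2.27 × 10^-13 m

Using the de Broglie relation λ = h/(mv):

λ = h/(mv)
λ = (6.626 × 10^-34 J·s) / (1.67 × 10^-27 kg × 1.75 × 10^6 m/s)
λ = 2.27 × 10^-13 m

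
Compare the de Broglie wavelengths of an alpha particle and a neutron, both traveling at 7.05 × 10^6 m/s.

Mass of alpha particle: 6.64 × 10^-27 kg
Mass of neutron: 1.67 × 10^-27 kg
The neutron has the longer wavelength.

Using λ = h/(mv), since both particles have the same velocity, the wavelength depends only on mass.

For alpha particle: λ₁ = h/(m₁v) = 1.42 × 10^-14 m
For neutron: λ₂ = h/(m₂v) = 5.63 × 10^-14 m

Since λ ∝ 1/m at constant velocity, the lighter particle has the longer wavelength.

The neutron has the longer de Broglie wavelength.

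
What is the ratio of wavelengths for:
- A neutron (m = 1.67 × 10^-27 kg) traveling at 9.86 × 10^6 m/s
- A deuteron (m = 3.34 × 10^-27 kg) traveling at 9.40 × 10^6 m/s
λ₁/λ₂ = 1.91

Using λ = h/(mv):

λ₁ = h/(m₁v₁) = 4.02 × 10^-14 m
λ₂ = h/(m₂v₂) = 2.11 × 10^-14 m

Ratio λ₁/λ₂ = (m₂v₂)/(m₁v₁)
         = (3.34 × 10^-27 kg × 9.40 × 10^6 m/s) / (1.67 × 10^-27 kg × 9.86 × 10^6 m/s)
         = 1.91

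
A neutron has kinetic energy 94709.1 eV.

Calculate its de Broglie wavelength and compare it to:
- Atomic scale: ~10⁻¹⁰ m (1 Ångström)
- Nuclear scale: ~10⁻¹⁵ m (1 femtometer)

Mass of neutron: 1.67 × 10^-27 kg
λ = 9.31 × 10^-14 m, which is between nuclear and atomic scales.

Using λ = h/√(2mKE):

KE = 94709.1 eV = 1.517 × 10^-14 J

λ = h/√(2mKE)
λ = (6.626 × 10^-34 J·s) / √(2 × 1.67 × 10^-27 kg × 1.517 × 10^-14 J)
λ = 9.31 × 10^-14 m

Comparison:
- Atomic scale (10⁻¹⁰ m): λ is 0.00093× this size
- Nuclear scale (10⁻¹⁵ m): λ is 93× this size

The wavelength is between nuclear and atomic scales.

This wavelength is appropriate for probing atomic structure but too large for nuclear physics experiments.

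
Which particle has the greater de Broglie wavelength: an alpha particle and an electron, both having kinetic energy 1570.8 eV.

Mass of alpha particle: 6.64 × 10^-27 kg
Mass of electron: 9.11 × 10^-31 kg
The electron has the longer wavelength.

Using λ = h/√(2mKE):

For alpha particle: λ₁ = h/√(2m₁KE) = 3.62 × 10^-13 m
For electron: λ₂ = h/√(2m₂KE) = 3.09 × 10^-11 m

Since λ ∝ 1/√m at constant kinetic energy, the lighter particle has the longer wavelength.

The electron has the longer de Broglie wavelength.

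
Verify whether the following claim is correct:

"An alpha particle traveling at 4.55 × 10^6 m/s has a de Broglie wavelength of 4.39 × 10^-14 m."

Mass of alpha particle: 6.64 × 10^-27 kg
False

The claim is incorrect.

Using λ = h/(mv):
λ = (6.626 × 10^-34 J·s) / (6.64 × 10^-27 kg × 4.55 × 10^6 m/s)
λ = 2.19 × 10^-14 m

The actual wavelength differs from the claimed 4.39 × 10^-14 m.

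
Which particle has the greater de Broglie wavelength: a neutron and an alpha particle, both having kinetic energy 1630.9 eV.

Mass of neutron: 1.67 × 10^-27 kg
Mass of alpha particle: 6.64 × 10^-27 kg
The neutron has the longer wavelength.

Using λ = h/√(2mKE):

For neutron: λ₁ = h/√(2m₁KE) = 7.09 × 10^-13 m
For alpha particle: λ₂ = h/√(2m₂KE) = 3.56 × 10^-13 m

Since λ ∝ 1/√m at constant kinetic energy, the lighter particle has the longer wavelength.

The neutron has the longer de Broglie wavelength.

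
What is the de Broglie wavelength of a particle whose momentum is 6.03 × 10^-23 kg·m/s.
1.10 × 10^-11 m

Using the de Broglie relation λ = h/p:

λ = h/p
λ = (6.626 × 10^-34 J·s) / (6.03 × 10^-23 kg·m/s)
λ = 1.10 × 10^-11 m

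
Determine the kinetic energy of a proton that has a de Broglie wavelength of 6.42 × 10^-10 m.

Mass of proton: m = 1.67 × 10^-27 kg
3.19 × 10^-22 J (or 1.99 × 10^-3 eV)

From λ = h/√(2mKE), we solve for KE:

λ² = h²/(2mKE)
KE = h²/(2mλ²)
KE = (6.626 × 10^-34 J·s)² / (2 × 1.67 × 10^-27 kg × (6.42 × 10^-10 m)²)
KE = 3.19 × 10^-22 J
KE = 1.99 × 10^-3 eV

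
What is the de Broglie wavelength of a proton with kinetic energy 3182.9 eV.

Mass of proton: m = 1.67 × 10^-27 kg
5.08 × 10^-13 m

Using λ = h/√(2mKE):

First convert KE to Joules: KE = 3182.9 eV = 5.100 × 10^-16 J

λ = h/√(2mKE)
λ = (6.626 × 10^-34 J·s) / √(2 × 1.67 × 10^-27 kg × 5.100 × 10^-16 J)
λ = 5.08 × 10^-13 m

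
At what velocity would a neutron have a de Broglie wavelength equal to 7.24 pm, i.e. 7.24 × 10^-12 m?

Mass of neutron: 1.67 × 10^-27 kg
5.48 × 10^4 m/s

From λ = h/(mv), solve for v:

v = h/(mλ)
v = (6.626 × 10^-34 J·s) / (1.67 × 10^-27 kg × 7.24 × 10^-12 m)
v = 5.48 × 10^4 m/s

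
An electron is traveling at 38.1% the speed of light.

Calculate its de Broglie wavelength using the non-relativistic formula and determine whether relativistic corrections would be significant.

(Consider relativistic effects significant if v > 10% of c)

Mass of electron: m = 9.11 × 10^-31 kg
Yes, relativistic corrections are needed.

Using the non-relativistic de Broglie formula λ = h/(mv):

v = 38.1% × c = 1.142 × 10^8 m/s

λ = h/(mv)
λ = (6.626 × 10^-34 J·s) / (9.11 × 10^-31 kg × 1.142 × 10^8 m/s)
λ = 6.37 × 10^-12 m

Since v = 38.1% of c > 10% of c, relativistic corrections ARE significant and the actual wavelength would differ from this non-relativistic estimate.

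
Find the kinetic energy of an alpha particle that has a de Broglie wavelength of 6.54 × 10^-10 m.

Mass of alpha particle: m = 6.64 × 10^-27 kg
7.73 × 10^-23 J (or 4.82 × 10^-4 eV)

From λ = h/√(2mKE), we solve for KE:

λ² = h²/(2mKE)
KE = h²/(2mλ²)
KE = (6.626 × 10^-34 J·s)² / (2 × 6.64 × 10^-27 kg × (6.54 × 10^-10 m)²)
KE = 7.73 × 10^-23 J
KE = 4.82 × 10^-4 eV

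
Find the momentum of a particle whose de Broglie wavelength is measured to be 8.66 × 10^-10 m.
7.65 × 10^-25 kg·m/s

From the de Broglie relation λ = h/p, we solve for p:

p = h/λ
p = (6.626 × 10^-34 J·s) / (8.66 × 10^-10 m)
p = 7.65 × 10^-25 kg·m/s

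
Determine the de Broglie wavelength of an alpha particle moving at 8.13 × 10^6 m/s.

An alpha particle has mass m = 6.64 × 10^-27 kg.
1.23 × 10^-14 m

Using the de Broglie relation λ = h/(mv):

λ = h/(mv)
λ = (6.626 × 10^-34 J·s) / (6.64 × 10^-27 kg × 8.13 × 10^6 m/s)
λ = 1.23 × 10^-14 m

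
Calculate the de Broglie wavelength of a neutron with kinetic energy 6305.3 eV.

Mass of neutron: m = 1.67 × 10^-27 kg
3.61 × 10^-13 m

Using λ = h/√(2mKE):

First convert KE to Joules: KE = 6305.3 eV = 1.010 × 10^-15 J

λ = h/√(2mKE)
λ = (6.626 × 10^-34 J·s) / √(2 × 1.67 × 10^-27 kg × 1.010 × 10^-15 J)
λ = 3.61 × 10^-13 m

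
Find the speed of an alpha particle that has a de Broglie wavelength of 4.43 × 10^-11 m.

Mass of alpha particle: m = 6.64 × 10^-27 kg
2.25 × 10^3 m/s

From the de Broglie relation λ = h/(mv), we solve for v:

v = h/(mλ)
v = (6.626 × 10^-34 J·s) / (6.64 × 10^-27 kg × 4.43 × 10^-11 m)
v = 2.25 × 10^3 m/s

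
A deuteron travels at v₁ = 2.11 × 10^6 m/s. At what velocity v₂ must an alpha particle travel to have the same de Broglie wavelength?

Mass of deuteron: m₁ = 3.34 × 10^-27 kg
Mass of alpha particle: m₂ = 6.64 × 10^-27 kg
v₂ = 1.06 × 10^6 m/s

For equal de Broglie wavelengths: λ₁ = λ₂

h/(m₁v₁) = h/(m₂v₂)
m₁v₁ = m₂v₂
v₂ = v₁ · (m₁/m₂)

v₂ = 2.11 × 10^6 m/s × (3.34 × 10^-27 kg / 6.64 × 10^-27 kg)
v₂ = 1.06 × 10^6 m/s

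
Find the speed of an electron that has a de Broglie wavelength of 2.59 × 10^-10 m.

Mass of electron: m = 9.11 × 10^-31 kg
2.81 × 10^6 m/s

From the de Broglie relation λ = h/(mv), we solve for v:

v = h/(mλ)
v = (6.626 × 10^-34 J·s) / (9.11 × 10^-31 kg × 2.59 × 10^-10 m)
v = 2.81 × 10^6 m/s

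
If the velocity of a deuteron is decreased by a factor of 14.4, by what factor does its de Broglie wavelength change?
The wavelength increases by a factor of 14.4.

From λ = h/(mv), the wavelength is inversely proportional to velocity:

λ ∝ 1/v

If v → v/14.4, then λ → 14.4λ

When velocity is decreased by a factor of 14.4, the wavelength increases by a factor of 14.4.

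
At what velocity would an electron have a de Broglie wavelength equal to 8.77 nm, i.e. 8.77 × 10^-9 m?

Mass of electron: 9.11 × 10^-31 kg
8.29 × 10^4 m/s

From λ = h/(mv), solve for v:

v = h/(mλ)
v = (6.626 × 10^-34 J·s) / (9.11 × 10^-31 kg × 8.77 × 10^-9 m)
v = 8.29 × 10^4 m/s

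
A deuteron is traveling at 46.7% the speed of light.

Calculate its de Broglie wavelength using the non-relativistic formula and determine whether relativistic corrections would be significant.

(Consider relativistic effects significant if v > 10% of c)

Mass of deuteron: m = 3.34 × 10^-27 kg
Yes, relativistic corrections are needed.

Using the non-relativistic de Broglie formula λ = h/(mv):

v = 46.7% × c = 1.400 × 10^8 m/s

λ = h/(mv)
λ = (6.626 × 10^-34 J·s) / (3.34 × 10^-27 kg × 1.400 × 10^8 m/s)
λ = 1.42 × 10^-15 m

Since v = 46.7% of c > 10% of c, relativistic corrections ARE significant and the actual wavelength would differ from this non-relativistic estimate.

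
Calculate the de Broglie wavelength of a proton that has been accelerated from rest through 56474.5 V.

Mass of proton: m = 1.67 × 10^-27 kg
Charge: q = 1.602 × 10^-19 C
1.21 × 10^-13 m

When a particle is accelerated through voltage V, it gains kinetic energy KE = qV.

The de Broglie wavelength is then λ = h/√(2mqV):

λ = h/√(2mqV)
λ = (6.626 × 10^-34 J·s) / √(2 × 1.67 × 10^-27 kg × 1.602 × 10^-19 C × 56474.5 V)
λ = 1.21 × 10^-13 m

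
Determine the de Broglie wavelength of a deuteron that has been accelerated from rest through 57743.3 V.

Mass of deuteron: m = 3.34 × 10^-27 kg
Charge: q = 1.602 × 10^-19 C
8.43 × 10^-14 m

When a particle is accelerated through voltage V, it gains kinetic energy KE = qV.

The de Broglie wavelength is then λ = h/√(2mqV):

λ = h/√(2mqV)
λ = (6.626 × 10^-34 J·s) / √(2 × 3.34 × 10^-27 kg × 1.602 × 10^-19 C × 57743.3 V)
λ = 8.43 × 10^-14 m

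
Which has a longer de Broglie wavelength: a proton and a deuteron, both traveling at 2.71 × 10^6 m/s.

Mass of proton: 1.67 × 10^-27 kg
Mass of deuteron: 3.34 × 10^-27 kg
The proton has the longer wavelength.

Using λ = h/(mv), since both particles have the same velocity, the wavelength depends only on mass.

For proton: λ₁ = h/(m₁v) = 1.46 × 10^-13 m
For deuteron: λ₂ = h/(m₂v) = 7.32 × 10^-14 m

Since λ ∝ 1/m at constant velocity, the lighter particle has the longer wavelength.

The proton has the longer de Broglie wavelength.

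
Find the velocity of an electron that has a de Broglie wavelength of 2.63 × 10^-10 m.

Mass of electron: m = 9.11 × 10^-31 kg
2.77 × 10^6 m/s

From the de Broglie relation λ = h/(mv), we solve for v:

v = h/(mλ)
v = (6.626 × 10^-34 J·s) / (9.11 × 10^-31 kg × 2.63 × 10^-10 m)
v = 2.77 × 10^6 m/s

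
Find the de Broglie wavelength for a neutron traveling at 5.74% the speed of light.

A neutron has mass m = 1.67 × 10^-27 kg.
2.31 × 10^-14 m

Using the de Broglie relation λ = h/(mv):

v = 5.74% × c = 1.721 × 10^7 m/s

λ = h/(mv)
λ = (6.626 × 10^-34 J·s) / (1.67 × 10^-27 kg × 1.721 × 10^7 m/s)
λ = 2.31 × 10^-14 m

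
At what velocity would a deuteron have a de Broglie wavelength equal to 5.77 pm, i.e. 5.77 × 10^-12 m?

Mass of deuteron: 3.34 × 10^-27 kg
3.44 × 10^4 m/s

From λ = h/(mv), solve for v:

v = h/(mλ)
v = (6.626 × 10^-34 J·s) / (3.34 × 10^-27 kg × 5.77 × 10^-12 m)
v = 3.44 × 10^4 m/s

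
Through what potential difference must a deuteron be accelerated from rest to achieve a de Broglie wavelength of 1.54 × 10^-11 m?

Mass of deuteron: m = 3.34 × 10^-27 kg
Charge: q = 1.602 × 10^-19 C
1.73 V

From λ = h/√(2mqV), we solve for V:

λ² = h²/(2mqV)
V = h²/(2mqλ²)
V = (6.626 × 10^-34 J·s)² / (2 × 3.34 × 10^-27 kg × 1.602 × 10^-19 C × (1.54 × 10^-11 m)²)
V = 1.73 V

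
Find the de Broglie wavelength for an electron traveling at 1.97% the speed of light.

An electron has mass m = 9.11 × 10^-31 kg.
1.23 × 10^-10 m

Using the de Broglie relation λ = h/(mv):

v = 1.97% × c = 5.906 × 10^6 m/s

λ = h/(mv)
λ = (6.626 × 10^-34 J·s) / (9.11 × 10^-31 kg × 5.906 × 10^6 m/s)
λ = 1.23 × 10^-10 m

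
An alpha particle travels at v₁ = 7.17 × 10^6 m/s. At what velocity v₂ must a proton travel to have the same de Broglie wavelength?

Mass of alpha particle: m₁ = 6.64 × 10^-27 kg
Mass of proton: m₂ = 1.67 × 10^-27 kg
v₂ = 2.85 × 10^7 m/s

For equal de Broglie wavelengths: λ₁ = λ₂

h/(m₁v₁) = h/(m₂v₂)
m₁v₁ = m₂v₂
v₂ = v₁ · (m₁/m₂)

v₂ = 7.17 × 10^6 m/s × (6.64 × 10^-27 kg / 1.67 × 10^-27 kg)
v₂ = 2.85 × 10^7 m/s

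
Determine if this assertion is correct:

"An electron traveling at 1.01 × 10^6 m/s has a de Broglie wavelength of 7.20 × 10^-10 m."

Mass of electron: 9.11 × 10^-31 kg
True

The claim is correct.

Using λ = h/(mv):
λ = (6.626 × 10^-34 J·s) / (9.11 × 10^-31 kg × 1.01 × 10^6 m/s)
λ = 7.20 × 10^-10 m

This matches the claimed value.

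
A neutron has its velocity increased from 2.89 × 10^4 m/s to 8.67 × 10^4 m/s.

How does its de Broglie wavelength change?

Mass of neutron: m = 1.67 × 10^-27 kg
The wavelength decreases by a factor of 3.

Using λ = h/(mv):

Initial wavelength: λ₁ = h/(mv₁) = 1.37 × 10^-11 m
Final wavelength: λ₂ = h/(mv₂) = 4.58 × 10^-12 m

Since λ ∝ 1/v, when velocity increases by a factor of 3, the wavelength decreases by a factor of 3.

λ₂/λ₁ = v₁/v₂ = 1/3

The wavelength decreases by a factor of 3.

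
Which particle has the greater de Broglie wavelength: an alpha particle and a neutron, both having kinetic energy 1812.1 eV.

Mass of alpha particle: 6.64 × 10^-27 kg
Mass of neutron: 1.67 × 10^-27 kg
The neutron has the longer wavelength.

Using λ = h/√(2mKE):

For alpha particle: λ₁ = h/√(2m₁KE) = 3.37 × 10^-13 m
For neutron: λ₂ = h/√(2m₂KE) = 6.73 × 10^-13 m

Since λ ∝ 1/√m at constant kinetic energy, the lighter particle has the longer wavelength.

The neutron has the longer de Broglie wavelength.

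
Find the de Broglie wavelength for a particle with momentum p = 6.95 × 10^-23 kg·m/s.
9.53 × 10^-12 m

Using the de Broglie relation λ = h/p:

λ = h/p
λ = (6.626 × 10^-34 J·s) / (6.95 × 10^-23 kg·m/s)
λ = 9.53 × 10^-12 m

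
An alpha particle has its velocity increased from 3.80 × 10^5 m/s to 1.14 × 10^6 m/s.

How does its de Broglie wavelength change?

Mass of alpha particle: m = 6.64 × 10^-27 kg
The wavelength decreases by a factor of 3.

Using λ = h/(mv):

Initial wavelength: λ₁ = h/(mv₁) = 2.63 × 10^-13 m
Final wavelength: λ₂ = h/(mv₂) = 8.75 × 10^-14 m

Since λ ∝ 1/v, when velocity increases by a factor of 3, the wavelength decreases by a factor of 3.

λ₂/λ₁ = v₁/v₂ = 1/3

The wavelength decreases by a factor of 3.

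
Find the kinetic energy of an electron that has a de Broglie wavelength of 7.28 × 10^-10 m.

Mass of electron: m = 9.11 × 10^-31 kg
4.55 × 10^-19 J (or 2.84 eV)

From λ = h/√(2mKE), we solve for KE:

λ² = h²/(2mKE)
KE = h²/(2mλ²)
KE = (6.626 × 10^-34 J·s)² / (2 × 9.11 × 10^-31 kg × (7.28 × 10^-10 m)²)
KE = 4.55 × 10^-19 J
KE = 2.84 eV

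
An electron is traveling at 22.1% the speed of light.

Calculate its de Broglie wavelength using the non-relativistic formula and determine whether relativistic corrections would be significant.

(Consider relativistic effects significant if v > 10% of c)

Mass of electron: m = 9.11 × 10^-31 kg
Yes, relativistic corrections are needed.

Using the non-relativistic de Broglie formula λ = h/(mv):

v = 22.1% × c = 6.625 × 10^7 m/s

λ = h/(mv)
λ = (6.626 × 10^-34 J·s) / (9.11 × 10^-31 kg × 6.625 × 10^7 m/s)
λ = 1.10 × 10^-11 m

Since v = 22.1% of c > 10% of c, relativistic corrections ARE significant and the actual wavelength would differ from this non-relativistic estimate.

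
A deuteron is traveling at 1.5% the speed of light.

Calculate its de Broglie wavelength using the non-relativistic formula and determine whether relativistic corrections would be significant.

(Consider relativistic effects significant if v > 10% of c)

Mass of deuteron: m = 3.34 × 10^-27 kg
No, relativistic corrections are not needed.

Using the non-relativistic de Broglie formula λ = h/(mv):

v = 1.5% × c = 4.497 × 10^6 m/s

λ = h/(mv)
λ = (6.626 × 10^-34 J·s) / (3.34 × 10^-27 kg × 4.497 × 10^6 m/s)
λ = 4.41 × 10^-14 m

Since v = 1.5% of c < 10% of c, relativistic corrections are NOT significant and this non-relativistic result is a good approximation.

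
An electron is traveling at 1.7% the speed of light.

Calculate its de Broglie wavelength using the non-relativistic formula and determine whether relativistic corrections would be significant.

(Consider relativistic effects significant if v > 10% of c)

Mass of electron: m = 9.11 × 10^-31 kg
No, relativistic corrections are not needed.

Using the non-relativistic de Broglie formula λ = h/(mv):

v = 1.7% × c = 5.096 × 10^6 m/s

λ = h/(mv)
λ = (6.626 × 10^-34 J·s) / (9.11 × 10^-31 kg × 5.096 × 10^6 m/s)
λ = 1.43 × 10^-10 m

Since v = 1.7% of c < 10% of c, relativistic corrections are NOT significant and this non-relativistic result is a good approximation.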